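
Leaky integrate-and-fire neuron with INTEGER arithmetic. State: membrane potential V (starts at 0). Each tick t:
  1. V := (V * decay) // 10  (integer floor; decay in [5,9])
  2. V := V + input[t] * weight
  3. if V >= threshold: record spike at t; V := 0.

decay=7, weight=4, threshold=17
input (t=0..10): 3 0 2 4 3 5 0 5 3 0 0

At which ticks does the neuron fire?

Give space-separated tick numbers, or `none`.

t=0: input=3 -> V=12
t=1: input=0 -> V=8
t=2: input=2 -> V=13
t=3: input=4 -> V=0 FIRE
t=4: input=3 -> V=12
t=5: input=5 -> V=0 FIRE
t=6: input=0 -> V=0
t=7: input=5 -> V=0 FIRE
t=8: input=3 -> V=12
t=9: input=0 -> V=8
t=10: input=0 -> V=5

Answer: 3 5 7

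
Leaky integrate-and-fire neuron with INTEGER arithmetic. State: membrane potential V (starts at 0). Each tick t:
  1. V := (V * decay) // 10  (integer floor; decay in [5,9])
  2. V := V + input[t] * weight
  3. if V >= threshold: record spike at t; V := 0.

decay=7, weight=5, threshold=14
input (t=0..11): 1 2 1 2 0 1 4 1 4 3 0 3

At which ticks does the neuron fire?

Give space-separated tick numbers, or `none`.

t=0: input=1 -> V=5
t=1: input=2 -> V=13
t=2: input=1 -> V=0 FIRE
t=3: input=2 -> V=10
t=4: input=0 -> V=7
t=5: input=1 -> V=9
t=6: input=4 -> V=0 FIRE
t=7: input=1 -> V=5
t=8: input=4 -> V=0 FIRE
t=9: input=3 -> V=0 FIRE
t=10: input=0 -> V=0
t=11: input=3 -> V=0 FIRE

Answer: 2 6 8 9 11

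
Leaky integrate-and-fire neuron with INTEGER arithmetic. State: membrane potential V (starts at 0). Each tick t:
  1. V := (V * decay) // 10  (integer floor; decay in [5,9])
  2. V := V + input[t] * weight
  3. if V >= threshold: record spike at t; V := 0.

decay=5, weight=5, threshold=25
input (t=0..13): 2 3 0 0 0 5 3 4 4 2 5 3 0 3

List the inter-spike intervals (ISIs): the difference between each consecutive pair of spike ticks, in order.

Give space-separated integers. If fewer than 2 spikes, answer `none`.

t=0: input=2 -> V=10
t=1: input=3 -> V=20
t=2: input=0 -> V=10
t=3: input=0 -> V=5
t=4: input=0 -> V=2
t=5: input=5 -> V=0 FIRE
t=6: input=3 -> V=15
t=7: input=4 -> V=0 FIRE
t=8: input=4 -> V=20
t=9: input=2 -> V=20
t=10: input=5 -> V=0 FIRE
t=11: input=3 -> V=15
t=12: input=0 -> V=7
t=13: input=3 -> V=18

Answer: 2 3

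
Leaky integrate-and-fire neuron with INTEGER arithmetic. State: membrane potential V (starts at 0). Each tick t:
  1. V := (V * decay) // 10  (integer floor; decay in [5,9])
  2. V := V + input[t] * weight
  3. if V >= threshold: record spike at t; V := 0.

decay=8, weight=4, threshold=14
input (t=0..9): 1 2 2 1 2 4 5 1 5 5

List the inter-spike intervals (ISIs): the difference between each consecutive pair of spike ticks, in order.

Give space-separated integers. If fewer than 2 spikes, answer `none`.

Answer: 3 1 2 1

Derivation:
t=0: input=1 -> V=4
t=1: input=2 -> V=11
t=2: input=2 -> V=0 FIRE
t=3: input=1 -> V=4
t=4: input=2 -> V=11
t=5: input=4 -> V=0 FIRE
t=6: input=5 -> V=0 FIRE
t=7: input=1 -> V=4
t=8: input=5 -> V=0 FIRE
t=9: input=5 -> V=0 FIRE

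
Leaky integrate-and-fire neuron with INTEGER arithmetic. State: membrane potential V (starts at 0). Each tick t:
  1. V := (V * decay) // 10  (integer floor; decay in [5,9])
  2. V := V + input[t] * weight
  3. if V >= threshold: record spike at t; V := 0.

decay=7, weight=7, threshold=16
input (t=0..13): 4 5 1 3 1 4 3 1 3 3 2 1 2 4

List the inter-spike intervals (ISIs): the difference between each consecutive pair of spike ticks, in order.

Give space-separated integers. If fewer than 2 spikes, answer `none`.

Answer: 1 2 2 1 2 1 2 2

Derivation:
t=0: input=4 -> V=0 FIRE
t=1: input=5 -> V=0 FIRE
t=2: input=1 -> V=7
t=3: input=3 -> V=0 FIRE
t=4: input=1 -> V=7
t=5: input=4 -> V=0 FIRE
t=6: input=3 -> V=0 FIRE
t=7: input=1 -> V=7
t=8: input=3 -> V=0 FIRE
t=9: input=3 -> V=0 FIRE
t=10: input=2 -> V=14
t=11: input=1 -> V=0 FIRE
t=12: input=2 -> V=14
t=13: input=4 -> V=0 FIRE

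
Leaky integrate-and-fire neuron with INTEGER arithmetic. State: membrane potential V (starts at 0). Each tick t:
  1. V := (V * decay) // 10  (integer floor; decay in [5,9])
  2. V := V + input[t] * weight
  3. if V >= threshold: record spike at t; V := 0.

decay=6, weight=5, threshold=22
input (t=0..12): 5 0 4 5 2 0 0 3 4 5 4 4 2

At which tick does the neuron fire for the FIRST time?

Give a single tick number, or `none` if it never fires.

t=0: input=5 -> V=0 FIRE
t=1: input=0 -> V=0
t=2: input=4 -> V=20
t=3: input=5 -> V=0 FIRE
t=4: input=2 -> V=10
t=5: input=0 -> V=6
t=6: input=0 -> V=3
t=7: input=3 -> V=16
t=8: input=4 -> V=0 FIRE
t=9: input=5 -> V=0 FIRE
t=10: input=4 -> V=20
t=11: input=4 -> V=0 FIRE
t=12: input=2 -> V=10

Answer: 0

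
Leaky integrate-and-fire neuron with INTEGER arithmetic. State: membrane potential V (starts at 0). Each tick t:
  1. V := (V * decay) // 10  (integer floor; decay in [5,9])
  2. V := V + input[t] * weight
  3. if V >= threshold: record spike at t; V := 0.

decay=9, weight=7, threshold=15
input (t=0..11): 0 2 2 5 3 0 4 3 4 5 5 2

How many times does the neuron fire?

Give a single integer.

Answer: 8

Derivation:
t=0: input=0 -> V=0
t=1: input=2 -> V=14
t=2: input=2 -> V=0 FIRE
t=3: input=5 -> V=0 FIRE
t=4: input=3 -> V=0 FIRE
t=5: input=0 -> V=0
t=6: input=4 -> V=0 FIRE
t=7: input=3 -> V=0 FIRE
t=8: input=4 -> V=0 FIRE
t=9: input=5 -> V=0 FIRE
t=10: input=5 -> V=0 FIRE
t=11: input=2 -> V=14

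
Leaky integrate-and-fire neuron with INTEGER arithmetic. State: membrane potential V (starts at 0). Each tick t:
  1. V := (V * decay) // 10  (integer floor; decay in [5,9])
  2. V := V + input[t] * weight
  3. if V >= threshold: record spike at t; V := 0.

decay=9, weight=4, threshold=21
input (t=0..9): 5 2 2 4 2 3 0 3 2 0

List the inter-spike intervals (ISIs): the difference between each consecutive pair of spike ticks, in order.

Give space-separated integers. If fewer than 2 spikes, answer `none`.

Answer: 2 4

Derivation:
t=0: input=5 -> V=20
t=1: input=2 -> V=0 FIRE
t=2: input=2 -> V=8
t=3: input=4 -> V=0 FIRE
t=4: input=2 -> V=8
t=5: input=3 -> V=19
t=6: input=0 -> V=17
t=7: input=3 -> V=0 FIRE
t=8: input=2 -> V=8
t=9: input=0 -> V=7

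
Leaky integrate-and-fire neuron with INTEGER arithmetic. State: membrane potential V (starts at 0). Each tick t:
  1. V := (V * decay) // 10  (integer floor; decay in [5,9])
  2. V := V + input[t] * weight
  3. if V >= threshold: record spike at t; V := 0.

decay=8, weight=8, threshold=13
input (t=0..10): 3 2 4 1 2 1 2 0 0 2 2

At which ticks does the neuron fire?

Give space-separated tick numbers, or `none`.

Answer: 0 1 2 4 6 9 10

Derivation:
t=0: input=3 -> V=0 FIRE
t=1: input=2 -> V=0 FIRE
t=2: input=4 -> V=0 FIRE
t=3: input=1 -> V=8
t=4: input=2 -> V=0 FIRE
t=5: input=1 -> V=8
t=6: input=2 -> V=0 FIRE
t=7: input=0 -> V=0
t=8: input=0 -> V=0
t=9: input=2 -> V=0 FIRE
t=10: input=2 -> V=0 FIRE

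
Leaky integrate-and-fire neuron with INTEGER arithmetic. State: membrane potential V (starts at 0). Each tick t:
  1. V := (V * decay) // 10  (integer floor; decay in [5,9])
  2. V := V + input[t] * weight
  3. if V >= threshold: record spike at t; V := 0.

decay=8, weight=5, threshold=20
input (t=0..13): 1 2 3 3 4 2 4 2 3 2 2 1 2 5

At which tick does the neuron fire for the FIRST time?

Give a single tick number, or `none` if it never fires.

t=0: input=1 -> V=5
t=1: input=2 -> V=14
t=2: input=3 -> V=0 FIRE
t=3: input=3 -> V=15
t=4: input=4 -> V=0 FIRE
t=5: input=2 -> V=10
t=6: input=4 -> V=0 FIRE
t=7: input=2 -> V=10
t=8: input=3 -> V=0 FIRE
t=9: input=2 -> V=10
t=10: input=2 -> V=18
t=11: input=1 -> V=19
t=12: input=2 -> V=0 FIRE
t=13: input=5 -> V=0 FIRE

Answer: 2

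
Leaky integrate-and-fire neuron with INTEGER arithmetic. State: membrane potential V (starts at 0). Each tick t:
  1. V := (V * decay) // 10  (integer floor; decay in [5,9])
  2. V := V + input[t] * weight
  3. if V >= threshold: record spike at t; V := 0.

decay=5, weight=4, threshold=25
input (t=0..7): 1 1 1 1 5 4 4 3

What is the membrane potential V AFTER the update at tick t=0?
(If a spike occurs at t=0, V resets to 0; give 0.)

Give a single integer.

t=0: input=1 -> V=4
t=1: input=1 -> V=6
t=2: input=1 -> V=7
t=3: input=1 -> V=7
t=4: input=5 -> V=23
t=5: input=4 -> V=0 FIRE
t=6: input=4 -> V=16
t=7: input=3 -> V=20

Answer: 4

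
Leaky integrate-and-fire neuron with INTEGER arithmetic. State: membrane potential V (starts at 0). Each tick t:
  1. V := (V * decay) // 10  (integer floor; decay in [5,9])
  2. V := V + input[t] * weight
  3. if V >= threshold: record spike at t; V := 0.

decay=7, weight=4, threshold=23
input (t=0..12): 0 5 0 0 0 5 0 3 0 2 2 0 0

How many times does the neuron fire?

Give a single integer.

Answer: 1

Derivation:
t=0: input=0 -> V=0
t=1: input=5 -> V=20
t=2: input=0 -> V=14
t=3: input=0 -> V=9
t=4: input=0 -> V=6
t=5: input=5 -> V=0 FIRE
t=6: input=0 -> V=0
t=7: input=3 -> V=12
t=8: input=0 -> V=8
t=9: input=2 -> V=13
t=10: input=2 -> V=17
t=11: input=0 -> V=11
t=12: input=0 -> V=7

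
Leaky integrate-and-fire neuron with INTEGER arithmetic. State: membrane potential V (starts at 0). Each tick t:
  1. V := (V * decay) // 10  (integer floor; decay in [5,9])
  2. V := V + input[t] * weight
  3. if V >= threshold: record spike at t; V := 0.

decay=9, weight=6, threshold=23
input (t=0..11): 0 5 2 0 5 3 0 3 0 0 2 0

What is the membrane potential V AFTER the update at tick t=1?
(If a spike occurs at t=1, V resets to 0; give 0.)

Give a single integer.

t=0: input=0 -> V=0
t=1: input=5 -> V=0 FIRE
t=2: input=2 -> V=12
t=3: input=0 -> V=10
t=4: input=5 -> V=0 FIRE
t=5: input=3 -> V=18
t=6: input=0 -> V=16
t=7: input=3 -> V=0 FIRE
t=8: input=0 -> V=0
t=9: input=0 -> V=0
t=10: input=2 -> V=12
t=11: input=0 -> V=10

Answer: 0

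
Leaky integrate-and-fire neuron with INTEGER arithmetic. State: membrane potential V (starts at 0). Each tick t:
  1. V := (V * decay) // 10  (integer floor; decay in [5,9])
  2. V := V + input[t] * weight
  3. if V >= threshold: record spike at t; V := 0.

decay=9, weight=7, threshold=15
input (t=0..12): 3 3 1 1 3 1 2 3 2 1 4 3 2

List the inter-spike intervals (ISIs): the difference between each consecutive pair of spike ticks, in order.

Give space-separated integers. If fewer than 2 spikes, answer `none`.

Answer: 1 3 2 1 2 1 1

Derivation:
t=0: input=3 -> V=0 FIRE
t=1: input=3 -> V=0 FIRE
t=2: input=1 -> V=7
t=3: input=1 -> V=13
t=4: input=3 -> V=0 FIRE
t=5: input=1 -> V=7
t=6: input=2 -> V=0 FIRE
t=7: input=3 -> V=0 FIRE
t=8: input=2 -> V=14
t=9: input=1 -> V=0 FIRE
t=10: input=4 -> V=0 FIRE
t=11: input=3 -> V=0 FIRE
t=12: input=2 -> V=14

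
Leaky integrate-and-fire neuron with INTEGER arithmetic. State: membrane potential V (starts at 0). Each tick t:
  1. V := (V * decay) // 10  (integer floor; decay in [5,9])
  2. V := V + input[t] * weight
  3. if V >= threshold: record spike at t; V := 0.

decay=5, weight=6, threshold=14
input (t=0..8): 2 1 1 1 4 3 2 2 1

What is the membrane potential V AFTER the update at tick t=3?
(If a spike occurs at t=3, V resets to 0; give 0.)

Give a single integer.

t=0: input=2 -> V=12
t=1: input=1 -> V=12
t=2: input=1 -> V=12
t=3: input=1 -> V=12
t=4: input=4 -> V=0 FIRE
t=5: input=3 -> V=0 FIRE
t=6: input=2 -> V=12
t=7: input=2 -> V=0 FIRE
t=8: input=1 -> V=6

Answer: 12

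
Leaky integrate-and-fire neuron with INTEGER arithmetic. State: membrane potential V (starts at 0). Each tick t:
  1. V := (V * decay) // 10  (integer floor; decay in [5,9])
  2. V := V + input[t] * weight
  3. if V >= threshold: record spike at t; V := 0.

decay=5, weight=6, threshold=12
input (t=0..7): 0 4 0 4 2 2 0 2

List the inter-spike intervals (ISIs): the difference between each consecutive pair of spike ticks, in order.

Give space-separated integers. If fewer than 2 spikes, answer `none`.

Answer: 2 1 1 2

Derivation:
t=0: input=0 -> V=0
t=1: input=4 -> V=0 FIRE
t=2: input=0 -> V=0
t=3: input=4 -> V=0 FIRE
t=4: input=2 -> V=0 FIRE
t=5: input=2 -> V=0 FIRE
t=6: input=0 -> V=0
t=7: input=2 -> V=0 FIRE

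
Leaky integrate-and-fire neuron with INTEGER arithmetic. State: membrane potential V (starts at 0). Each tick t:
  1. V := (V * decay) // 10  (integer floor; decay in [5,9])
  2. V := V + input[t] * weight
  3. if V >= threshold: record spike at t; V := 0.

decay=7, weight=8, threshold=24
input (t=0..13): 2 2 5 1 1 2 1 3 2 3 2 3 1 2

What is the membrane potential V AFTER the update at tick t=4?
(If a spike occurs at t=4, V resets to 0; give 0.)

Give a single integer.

t=0: input=2 -> V=16
t=1: input=2 -> V=0 FIRE
t=2: input=5 -> V=0 FIRE
t=3: input=1 -> V=8
t=4: input=1 -> V=13
t=5: input=2 -> V=0 FIRE
t=6: input=1 -> V=8
t=7: input=3 -> V=0 FIRE
t=8: input=2 -> V=16
t=9: input=3 -> V=0 FIRE
t=10: input=2 -> V=16
t=11: input=3 -> V=0 FIRE
t=12: input=1 -> V=8
t=13: input=2 -> V=21

Answer: 13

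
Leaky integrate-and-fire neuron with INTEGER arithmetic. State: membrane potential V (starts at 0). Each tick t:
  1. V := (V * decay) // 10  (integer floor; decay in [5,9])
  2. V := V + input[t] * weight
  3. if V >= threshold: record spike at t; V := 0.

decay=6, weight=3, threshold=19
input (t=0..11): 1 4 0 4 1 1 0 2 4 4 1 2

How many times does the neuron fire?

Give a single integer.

t=0: input=1 -> V=3
t=1: input=4 -> V=13
t=2: input=0 -> V=7
t=3: input=4 -> V=16
t=4: input=1 -> V=12
t=5: input=1 -> V=10
t=6: input=0 -> V=6
t=7: input=2 -> V=9
t=8: input=4 -> V=17
t=9: input=4 -> V=0 FIRE
t=10: input=1 -> V=3
t=11: input=2 -> V=7

Answer: 1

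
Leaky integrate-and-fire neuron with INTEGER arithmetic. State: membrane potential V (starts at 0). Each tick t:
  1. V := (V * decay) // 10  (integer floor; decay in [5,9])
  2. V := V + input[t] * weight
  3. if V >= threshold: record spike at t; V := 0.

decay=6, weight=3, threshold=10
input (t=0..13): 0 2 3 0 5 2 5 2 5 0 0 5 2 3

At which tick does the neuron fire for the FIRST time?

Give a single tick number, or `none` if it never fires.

Answer: 2

Derivation:
t=0: input=0 -> V=0
t=1: input=2 -> V=6
t=2: input=3 -> V=0 FIRE
t=3: input=0 -> V=0
t=4: input=5 -> V=0 FIRE
t=5: input=2 -> V=6
t=6: input=5 -> V=0 FIRE
t=7: input=2 -> V=6
t=8: input=5 -> V=0 FIRE
t=9: input=0 -> V=0
t=10: input=0 -> V=0
t=11: input=5 -> V=0 FIRE
t=12: input=2 -> V=6
t=13: input=3 -> V=0 FIRE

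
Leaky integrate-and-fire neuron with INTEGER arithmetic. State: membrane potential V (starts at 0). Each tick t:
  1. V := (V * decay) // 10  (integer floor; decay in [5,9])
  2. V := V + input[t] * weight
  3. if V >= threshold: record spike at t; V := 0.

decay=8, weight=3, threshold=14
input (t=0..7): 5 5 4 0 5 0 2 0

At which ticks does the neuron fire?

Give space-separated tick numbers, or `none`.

Answer: 0 1 4

Derivation:
t=0: input=5 -> V=0 FIRE
t=1: input=5 -> V=0 FIRE
t=2: input=4 -> V=12
t=3: input=0 -> V=9
t=4: input=5 -> V=0 FIRE
t=5: input=0 -> V=0
t=6: input=2 -> V=6
t=7: input=0 -> V=4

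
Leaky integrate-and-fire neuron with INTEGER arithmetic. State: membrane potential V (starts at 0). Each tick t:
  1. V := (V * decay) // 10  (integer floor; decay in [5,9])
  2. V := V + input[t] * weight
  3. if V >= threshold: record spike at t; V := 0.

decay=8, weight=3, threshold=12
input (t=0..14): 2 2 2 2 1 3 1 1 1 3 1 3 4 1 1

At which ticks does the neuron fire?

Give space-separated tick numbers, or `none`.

t=0: input=2 -> V=6
t=1: input=2 -> V=10
t=2: input=2 -> V=0 FIRE
t=3: input=2 -> V=6
t=4: input=1 -> V=7
t=5: input=3 -> V=0 FIRE
t=6: input=1 -> V=3
t=7: input=1 -> V=5
t=8: input=1 -> V=7
t=9: input=3 -> V=0 FIRE
t=10: input=1 -> V=3
t=11: input=3 -> V=11
t=12: input=4 -> V=0 FIRE
t=13: input=1 -> V=3
t=14: input=1 -> V=5

Answer: 2 5 9 12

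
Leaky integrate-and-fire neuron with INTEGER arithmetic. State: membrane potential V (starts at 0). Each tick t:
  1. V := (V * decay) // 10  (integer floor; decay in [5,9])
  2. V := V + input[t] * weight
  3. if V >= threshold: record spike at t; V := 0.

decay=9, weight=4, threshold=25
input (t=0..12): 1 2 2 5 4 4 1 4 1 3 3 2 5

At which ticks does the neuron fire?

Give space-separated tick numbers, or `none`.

t=0: input=1 -> V=4
t=1: input=2 -> V=11
t=2: input=2 -> V=17
t=3: input=5 -> V=0 FIRE
t=4: input=4 -> V=16
t=5: input=4 -> V=0 FIRE
t=6: input=1 -> V=4
t=7: input=4 -> V=19
t=8: input=1 -> V=21
t=9: input=3 -> V=0 FIRE
t=10: input=3 -> V=12
t=11: input=2 -> V=18
t=12: input=5 -> V=0 FIRE

Answer: 3 5 9 12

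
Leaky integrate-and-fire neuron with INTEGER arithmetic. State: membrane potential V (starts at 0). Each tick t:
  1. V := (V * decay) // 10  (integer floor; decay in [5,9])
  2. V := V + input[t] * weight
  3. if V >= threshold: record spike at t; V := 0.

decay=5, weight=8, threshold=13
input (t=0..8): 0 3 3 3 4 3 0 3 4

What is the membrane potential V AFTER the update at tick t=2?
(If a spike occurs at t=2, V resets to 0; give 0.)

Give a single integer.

t=0: input=0 -> V=0
t=1: input=3 -> V=0 FIRE
t=2: input=3 -> V=0 FIRE
t=3: input=3 -> V=0 FIRE
t=4: input=4 -> V=0 FIRE
t=5: input=3 -> V=0 FIRE
t=6: input=0 -> V=0
t=7: input=3 -> V=0 FIRE
t=8: input=4 -> V=0 FIRE

Answer: 0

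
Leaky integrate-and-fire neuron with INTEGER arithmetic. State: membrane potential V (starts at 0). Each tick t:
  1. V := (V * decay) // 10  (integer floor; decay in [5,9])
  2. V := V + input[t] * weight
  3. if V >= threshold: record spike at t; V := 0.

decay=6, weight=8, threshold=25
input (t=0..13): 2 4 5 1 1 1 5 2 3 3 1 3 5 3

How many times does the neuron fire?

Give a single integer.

t=0: input=2 -> V=16
t=1: input=4 -> V=0 FIRE
t=2: input=5 -> V=0 FIRE
t=3: input=1 -> V=8
t=4: input=1 -> V=12
t=5: input=1 -> V=15
t=6: input=5 -> V=0 FIRE
t=7: input=2 -> V=16
t=8: input=3 -> V=0 FIRE
t=9: input=3 -> V=24
t=10: input=1 -> V=22
t=11: input=3 -> V=0 FIRE
t=12: input=5 -> V=0 FIRE
t=13: input=3 -> V=24

Answer: 6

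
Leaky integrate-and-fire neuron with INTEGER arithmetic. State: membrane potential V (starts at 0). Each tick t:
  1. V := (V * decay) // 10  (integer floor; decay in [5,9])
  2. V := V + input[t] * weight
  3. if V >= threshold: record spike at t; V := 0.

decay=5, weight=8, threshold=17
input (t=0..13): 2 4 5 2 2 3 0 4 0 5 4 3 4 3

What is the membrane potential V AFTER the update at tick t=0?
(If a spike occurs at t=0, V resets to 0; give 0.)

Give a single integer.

t=0: input=2 -> V=16
t=1: input=4 -> V=0 FIRE
t=2: input=5 -> V=0 FIRE
t=3: input=2 -> V=16
t=4: input=2 -> V=0 FIRE
t=5: input=3 -> V=0 FIRE
t=6: input=0 -> V=0
t=7: input=4 -> V=0 FIRE
t=8: input=0 -> V=0
t=9: input=5 -> V=0 FIRE
t=10: input=4 -> V=0 FIRE
t=11: input=3 -> V=0 FIRE
t=12: input=4 -> V=0 FIRE
t=13: input=3 -> V=0 FIRE

Answer: 16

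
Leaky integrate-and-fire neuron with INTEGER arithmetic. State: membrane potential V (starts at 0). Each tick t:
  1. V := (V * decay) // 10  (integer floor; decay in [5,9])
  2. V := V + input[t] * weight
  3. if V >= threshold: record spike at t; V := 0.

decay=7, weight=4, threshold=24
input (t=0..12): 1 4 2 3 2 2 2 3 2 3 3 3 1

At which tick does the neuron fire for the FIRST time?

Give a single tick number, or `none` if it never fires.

t=0: input=1 -> V=4
t=1: input=4 -> V=18
t=2: input=2 -> V=20
t=3: input=3 -> V=0 FIRE
t=4: input=2 -> V=8
t=5: input=2 -> V=13
t=6: input=2 -> V=17
t=7: input=3 -> V=23
t=8: input=2 -> V=0 FIRE
t=9: input=3 -> V=12
t=10: input=3 -> V=20
t=11: input=3 -> V=0 FIRE
t=12: input=1 -> V=4

Answer: 3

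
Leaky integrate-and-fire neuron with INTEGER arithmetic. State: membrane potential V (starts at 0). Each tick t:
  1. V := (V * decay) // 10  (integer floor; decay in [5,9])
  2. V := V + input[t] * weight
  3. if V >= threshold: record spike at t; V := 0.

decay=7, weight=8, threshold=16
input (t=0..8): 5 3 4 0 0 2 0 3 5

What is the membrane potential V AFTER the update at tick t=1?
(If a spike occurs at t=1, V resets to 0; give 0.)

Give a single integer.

Answer: 0

Derivation:
t=0: input=5 -> V=0 FIRE
t=1: input=3 -> V=0 FIRE
t=2: input=4 -> V=0 FIRE
t=3: input=0 -> V=0
t=4: input=0 -> V=0
t=5: input=2 -> V=0 FIRE
t=6: input=0 -> V=0
t=7: input=3 -> V=0 FIRE
t=8: input=5 -> V=0 FIRE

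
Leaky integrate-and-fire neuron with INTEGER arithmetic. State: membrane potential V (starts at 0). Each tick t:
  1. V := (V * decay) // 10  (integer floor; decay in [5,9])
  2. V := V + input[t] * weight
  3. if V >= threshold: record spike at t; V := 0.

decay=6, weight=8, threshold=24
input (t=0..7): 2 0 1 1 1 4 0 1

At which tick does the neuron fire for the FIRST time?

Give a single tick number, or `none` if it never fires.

Answer: 5

Derivation:
t=0: input=2 -> V=16
t=1: input=0 -> V=9
t=2: input=1 -> V=13
t=3: input=1 -> V=15
t=4: input=1 -> V=17
t=5: input=4 -> V=0 FIRE
t=6: input=0 -> V=0
t=7: input=1 -> V=8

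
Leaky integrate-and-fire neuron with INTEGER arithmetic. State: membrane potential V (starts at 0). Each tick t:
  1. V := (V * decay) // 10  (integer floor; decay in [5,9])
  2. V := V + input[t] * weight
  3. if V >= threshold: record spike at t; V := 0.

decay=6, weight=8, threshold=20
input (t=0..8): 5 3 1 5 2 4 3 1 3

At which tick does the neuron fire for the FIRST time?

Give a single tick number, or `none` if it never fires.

Answer: 0

Derivation:
t=0: input=5 -> V=0 FIRE
t=1: input=3 -> V=0 FIRE
t=2: input=1 -> V=8
t=3: input=5 -> V=0 FIRE
t=4: input=2 -> V=16
t=5: input=4 -> V=0 FIRE
t=6: input=3 -> V=0 FIRE
t=7: input=1 -> V=8
t=8: input=3 -> V=0 FIRE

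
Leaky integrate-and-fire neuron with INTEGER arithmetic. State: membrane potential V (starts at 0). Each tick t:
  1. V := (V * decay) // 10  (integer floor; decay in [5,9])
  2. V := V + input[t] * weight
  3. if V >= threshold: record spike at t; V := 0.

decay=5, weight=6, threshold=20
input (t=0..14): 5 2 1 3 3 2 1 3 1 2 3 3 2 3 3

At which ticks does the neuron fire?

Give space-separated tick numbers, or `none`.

t=0: input=5 -> V=0 FIRE
t=1: input=2 -> V=12
t=2: input=1 -> V=12
t=3: input=3 -> V=0 FIRE
t=4: input=3 -> V=18
t=5: input=2 -> V=0 FIRE
t=6: input=1 -> V=6
t=7: input=3 -> V=0 FIRE
t=8: input=1 -> V=6
t=9: input=2 -> V=15
t=10: input=3 -> V=0 FIRE
t=11: input=3 -> V=18
t=12: input=2 -> V=0 FIRE
t=13: input=3 -> V=18
t=14: input=3 -> V=0 FIRE

Answer: 0 3 5 7 10 12 14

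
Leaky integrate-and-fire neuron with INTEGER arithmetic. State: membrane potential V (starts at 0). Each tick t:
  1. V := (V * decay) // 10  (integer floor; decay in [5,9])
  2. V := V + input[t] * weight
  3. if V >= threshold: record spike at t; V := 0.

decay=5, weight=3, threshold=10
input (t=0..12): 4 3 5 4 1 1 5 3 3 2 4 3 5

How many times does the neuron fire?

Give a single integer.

t=0: input=4 -> V=0 FIRE
t=1: input=3 -> V=9
t=2: input=5 -> V=0 FIRE
t=3: input=4 -> V=0 FIRE
t=4: input=1 -> V=3
t=5: input=1 -> V=4
t=6: input=5 -> V=0 FIRE
t=7: input=3 -> V=9
t=8: input=3 -> V=0 FIRE
t=9: input=2 -> V=6
t=10: input=4 -> V=0 FIRE
t=11: input=3 -> V=9
t=12: input=5 -> V=0 FIRE

Answer: 7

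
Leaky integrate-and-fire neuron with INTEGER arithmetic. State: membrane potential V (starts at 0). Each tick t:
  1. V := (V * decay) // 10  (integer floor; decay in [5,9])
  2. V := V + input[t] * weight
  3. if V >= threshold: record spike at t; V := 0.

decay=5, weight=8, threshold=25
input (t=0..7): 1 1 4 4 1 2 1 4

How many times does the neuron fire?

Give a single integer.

t=0: input=1 -> V=8
t=1: input=1 -> V=12
t=2: input=4 -> V=0 FIRE
t=3: input=4 -> V=0 FIRE
t=4: input=1 -> V=8
t=5: input=2 -> V=20
t=6: input=1 -> V=18
t=7: input=4 -> V=0 FIRE

Answer: 3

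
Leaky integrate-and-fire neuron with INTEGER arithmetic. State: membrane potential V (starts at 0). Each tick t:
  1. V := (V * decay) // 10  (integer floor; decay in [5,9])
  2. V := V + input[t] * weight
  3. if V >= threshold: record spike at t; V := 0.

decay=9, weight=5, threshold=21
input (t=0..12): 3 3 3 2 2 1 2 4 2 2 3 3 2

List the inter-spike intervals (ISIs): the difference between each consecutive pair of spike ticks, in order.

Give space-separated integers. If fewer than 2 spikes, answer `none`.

Answer: 2 3 2 2 2

Derivation:
t=0: input=3 -> V=15
t=1: input=3 -> V=0 FIRE
t=2: input=3 -> V=15
t=3: input=2 -> V=0 FIRE
t=4: input=2 -> V=10
t=5: input=1 -> V=14
t=6: input=2 -> V=0 FIRE
t=7: input=4 -> V=20
t=8: input=2 -> V=0 FIRE
t=9: input=2 -> V=10
t=10: input=3 -> V=0 FIRE
t=11: input=3 -> V=15
t=12: input=2 -> V=0 FIRE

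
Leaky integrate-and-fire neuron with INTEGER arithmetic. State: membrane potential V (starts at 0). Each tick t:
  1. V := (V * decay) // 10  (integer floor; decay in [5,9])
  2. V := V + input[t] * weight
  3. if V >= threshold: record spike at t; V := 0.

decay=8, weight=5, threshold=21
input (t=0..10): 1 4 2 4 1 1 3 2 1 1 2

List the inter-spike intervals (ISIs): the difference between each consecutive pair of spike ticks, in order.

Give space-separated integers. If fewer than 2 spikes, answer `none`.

Answer: 2 3 4

Derivation:
t=0: input=1 -> V=5
t=1: input=4 -> V=0 FIRE
t=2: input=2 -> V=10
t=3: input=4 -> V=0 FIRE
t=4: input=1 -> V=5
t=5: input=1 -> V=9
t=6: input=3 -> V=0 FIRE
t=7: input=2 -> V=10
t=8: input=1 -> V=13
t=9: input=1 -> V=15
t=10: input=2 -> V=0 FIRE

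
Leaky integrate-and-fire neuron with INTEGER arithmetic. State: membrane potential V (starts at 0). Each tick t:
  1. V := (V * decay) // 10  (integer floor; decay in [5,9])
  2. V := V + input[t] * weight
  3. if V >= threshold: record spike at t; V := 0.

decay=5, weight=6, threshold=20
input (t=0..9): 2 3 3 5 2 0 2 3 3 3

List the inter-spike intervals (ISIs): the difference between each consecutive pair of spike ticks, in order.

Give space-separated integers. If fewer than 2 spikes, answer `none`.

t=0: input=2 -> V=12
t=1: input=3 -> V=0 FIRE
t=2: input=3 -> V=18
t=3: input=5 -> V=0 FIRE
t=4: input=2 -> V=12
t=5: input=0 -> V=6
t=6: input=2 -> V=15
t=7: input=3 -> V=0 FIRE
t=8: input=3 -> V=18
t=9: input=3 -> V=0 FIRE

Answer: 2 4 2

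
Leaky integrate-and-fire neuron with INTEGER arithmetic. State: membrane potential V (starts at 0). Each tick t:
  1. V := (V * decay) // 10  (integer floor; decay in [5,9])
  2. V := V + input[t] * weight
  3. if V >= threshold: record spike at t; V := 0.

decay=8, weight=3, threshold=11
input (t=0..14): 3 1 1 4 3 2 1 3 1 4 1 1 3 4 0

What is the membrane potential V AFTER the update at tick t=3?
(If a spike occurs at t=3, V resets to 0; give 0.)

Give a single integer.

Answer: 0

Derivation:
t=0: input=3 -> V=9
t=1: input=1 -> V=10
t=2: input=1 -> V=0 FIRE
t=3: input=4 -> V=0 FIRE
t=4: input=3 -> V=9
t=5: input=2 -> V=0 FIRE
t=6: input=1 -> V=3
t=7: input=3 -> V=0 FIRE
t=8: input=1 -> V=3
t=9: input=4 -> V=0 FIRE
t=10: input=1 -> V=3
t=11: input=1 -> V=5
t=12: input=3 -> V=0 FIRE
t=13: input=4 -> V=0 FIRE
t=14: input=0 -> V=0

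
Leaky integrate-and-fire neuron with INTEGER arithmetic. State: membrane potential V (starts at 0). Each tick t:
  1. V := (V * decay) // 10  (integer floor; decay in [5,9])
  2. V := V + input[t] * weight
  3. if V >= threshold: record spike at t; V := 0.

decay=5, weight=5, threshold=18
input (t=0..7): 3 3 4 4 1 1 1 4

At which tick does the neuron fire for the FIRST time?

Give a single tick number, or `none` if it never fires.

Answer: 1

Derivation:
t=0: input=3 -> V=15
t=1: input=3 -> V=0 FIRE
t=2: input=4 -> V=0 FIRE
t=3: input=4 -> V=0 FIRE
t=4: input=1 -> V=5
t=5: input=1 -> V=7
t=6: input=1 -> V=8
t=7: input=4 -> V=0 FIRE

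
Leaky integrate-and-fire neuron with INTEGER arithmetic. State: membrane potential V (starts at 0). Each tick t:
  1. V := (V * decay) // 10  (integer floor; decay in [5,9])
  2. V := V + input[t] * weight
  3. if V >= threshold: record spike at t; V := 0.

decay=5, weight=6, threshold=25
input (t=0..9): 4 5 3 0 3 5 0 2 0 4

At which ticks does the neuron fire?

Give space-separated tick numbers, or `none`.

Answer: 1 5 9

Derivation:
t=0: input=4 -> V=24
t=1: input=5 -> V=0 FIRE
t=2: input=3 -> V=18
t=3: input=0 -> V=9
t=4: input=3 -> V=22
t=5: input=5 -> V=0 FIRE
t=6: input=0 -> V=0
t=7: input=2 -> V=12
t=8: input=0 -> V=6
t=9: input=4 -> V=0 FIRE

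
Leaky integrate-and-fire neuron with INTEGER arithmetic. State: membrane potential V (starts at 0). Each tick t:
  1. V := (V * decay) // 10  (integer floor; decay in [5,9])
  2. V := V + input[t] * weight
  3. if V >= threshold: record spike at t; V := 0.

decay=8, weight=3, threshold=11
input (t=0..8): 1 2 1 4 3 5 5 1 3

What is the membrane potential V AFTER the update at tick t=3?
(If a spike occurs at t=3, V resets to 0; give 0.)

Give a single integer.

Answer: 0

Derivation:
t=0: input=1 -> V=3
t=1: input=2 -> V=8
t=2: input=1 -> V=9
t=3: input=4 -> V=0 FIRE
t=4: input=3 -> V=9
t=5: input=5 -> V=0 FIRE
t=6: input=5 -> V=0 FIRE
t=7: input=1 -> V=3
t=8: input=3 -> V=0 FIRE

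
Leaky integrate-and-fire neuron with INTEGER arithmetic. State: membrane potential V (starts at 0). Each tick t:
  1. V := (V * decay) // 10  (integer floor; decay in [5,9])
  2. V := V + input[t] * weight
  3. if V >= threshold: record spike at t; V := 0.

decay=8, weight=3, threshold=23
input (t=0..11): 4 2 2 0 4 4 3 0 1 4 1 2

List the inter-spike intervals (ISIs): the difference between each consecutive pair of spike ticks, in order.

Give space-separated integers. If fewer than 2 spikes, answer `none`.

Answer: 5

Derivation:
t=0: input=4 -> V=12
t=1: input=2 -> V=15
t=2: input=2 -> V=18
t=3: input=0 -> V=14
t=4: input=4 -> V=0 FIRE
t=5: input=4 -> V=12
t=6: input=3 -> V=18
t=7: input=0 -> V=14
t=8: input=1 -> V=14
t=9: input=4 -> V=0 FIRE
t=10: input=1 -> V=3
t=11: input=2 -> V=8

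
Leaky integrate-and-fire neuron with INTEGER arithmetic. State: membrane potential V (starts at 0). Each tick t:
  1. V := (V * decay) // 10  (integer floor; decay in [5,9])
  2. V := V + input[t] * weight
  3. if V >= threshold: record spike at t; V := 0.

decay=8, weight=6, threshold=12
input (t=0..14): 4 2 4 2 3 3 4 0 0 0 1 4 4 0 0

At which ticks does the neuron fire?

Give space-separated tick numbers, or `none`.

Answer: 0 1 2 3 4 5 6 11 12

Derivation:
t=0: input=4 -> V=0 FIRE
t=1: input=2 -> V=0 FIRE
t=2: input=4 -> V=0 FIRE
t=3: input=2 -> V=0 FIRE
t=4: input=3 -> V=0 FIRE
t=5: input=3 -> V=0 FIRE
t=6: input=4 -> V=0 FIRE
t=7: input=0 -> V=0
t=8: input=0 -> V=0
t=9: input=0 -> V=0
t=10: input=1 -> V=6
t=11: input=4 -> V=0 FIRE
t=12: input=4 -> V=0 FIRE
t=13: input=0 -> V=0
t=14: input=0 -> V=0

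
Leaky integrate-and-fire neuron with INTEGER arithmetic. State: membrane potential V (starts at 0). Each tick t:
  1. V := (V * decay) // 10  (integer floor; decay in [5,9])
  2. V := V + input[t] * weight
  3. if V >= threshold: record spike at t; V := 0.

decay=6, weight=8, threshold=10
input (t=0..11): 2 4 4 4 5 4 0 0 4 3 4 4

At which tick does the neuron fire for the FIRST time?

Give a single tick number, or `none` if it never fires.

Answer: 0

Derivation:
t=0: input=2 -> V=0 FIRE
t=1: input=4 -> V=0 FIRE
t=2: input=4 -> V=0 FIRE
t=3: input=4 -> V=0 FIRE
t=4: input=5 -> V=0 FIRE
t=5: input=4 -> V=0 FIRE
t=6: input=0 -> V=0
t=7: input=0 -> V=0
t=8: input=4 -> V=0 FIRE
t=9: input=3 -> V=0 FIRE
t=10: input=4 -> V=0 FIRE
t=11: input=4 -> V=0 FIRE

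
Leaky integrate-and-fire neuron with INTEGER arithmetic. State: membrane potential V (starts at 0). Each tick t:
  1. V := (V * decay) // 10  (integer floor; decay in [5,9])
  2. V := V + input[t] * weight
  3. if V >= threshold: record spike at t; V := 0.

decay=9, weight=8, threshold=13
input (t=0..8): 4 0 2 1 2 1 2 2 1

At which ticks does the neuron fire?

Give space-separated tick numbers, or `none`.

Answer: 0 2 4 6 7

Derivation:
t=0: input=4 -> V=0 FIRE
t=1: input=0 -> V=0
t=2: input=2 -> V=0 FIRE
t=3: input=1 -> V=8
t=4: input=2 -> V=0 FIRE
t=5: input=1 -> V=8
t=6: input=2 -> V=0 FIRE
t=7: input=2 -> V=0 FIRE
t=8: input=1 -> V=8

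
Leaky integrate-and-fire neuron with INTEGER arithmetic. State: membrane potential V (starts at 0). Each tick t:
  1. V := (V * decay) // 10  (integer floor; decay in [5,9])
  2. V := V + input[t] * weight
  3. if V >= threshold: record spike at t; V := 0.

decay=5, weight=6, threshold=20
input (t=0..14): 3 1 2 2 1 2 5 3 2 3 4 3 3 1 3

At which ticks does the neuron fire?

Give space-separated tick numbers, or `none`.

Answer: 3 6 8 10 12 14

Derivation:
t=0: input=3 -> V=18
t=1: input=1 -> V=15
t=2: input=2 -> V=19
t=3: input=2 -> V=0 FIRE
t=4: input=1 -> V=6
t=5: input=2 -> V=15
t=6: input=5 -> V=0 FIRE
t=7: input=3 -> V=18
t=8: input=2 -> V=0 FIRE
t=9: input=3 -> V=18
t=10: input=4 -> V=0 FIRE
t=11: input=3 -> V=18
t=12: input=3 -> V=0 FIRE
t=13: input=1 -> V=6
t=14: input=3 -> V=0 FIRE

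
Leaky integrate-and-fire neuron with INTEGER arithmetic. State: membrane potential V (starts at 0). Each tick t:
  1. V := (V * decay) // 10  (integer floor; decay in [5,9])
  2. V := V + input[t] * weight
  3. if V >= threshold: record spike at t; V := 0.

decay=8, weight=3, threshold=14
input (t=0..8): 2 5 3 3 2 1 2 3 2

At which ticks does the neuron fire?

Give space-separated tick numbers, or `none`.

t=0: input=2 -> V=6
t=1: input=5 -> V=0 FIRE
t=2: input=3 -> V=9
t=3: input=3 -> V=0 FIRE
t=4: input=2 -> V=6
t=5: input=1 -> V=7
t=6: input=2 -> V=11
t=7: input=3 -> V=0 FIRE
t=8: input=2 -> V=6

Answer: 1 3 7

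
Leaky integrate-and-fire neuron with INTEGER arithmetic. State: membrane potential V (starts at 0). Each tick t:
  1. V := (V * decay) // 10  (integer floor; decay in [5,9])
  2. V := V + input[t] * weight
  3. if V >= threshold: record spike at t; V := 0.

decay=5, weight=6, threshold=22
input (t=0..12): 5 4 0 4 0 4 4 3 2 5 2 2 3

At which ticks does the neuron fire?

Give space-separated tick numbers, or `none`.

Answer: 0 1 3 5 6 9 12

Derivation:
t=0: input=5 -> V=0 FIRE
t=1: input=4 -> V=0 FIRE
t=2: input=0 -> V=0
t=3: input=4 -> V=0 FIRE
t=4: input=0 -> V=0
t=5: input=4 -> V=0 FIRE
t=6: input=4 -> V=0 FIRE
t=7: input=3 -> V=18
t=8: input=2 -> V=21
t=9: input=5 -> V=0 FIRE
t=10: input=2 -> V=12
t=11: input=2 -> V=18
t=12: input=3 -> V=0 FIRE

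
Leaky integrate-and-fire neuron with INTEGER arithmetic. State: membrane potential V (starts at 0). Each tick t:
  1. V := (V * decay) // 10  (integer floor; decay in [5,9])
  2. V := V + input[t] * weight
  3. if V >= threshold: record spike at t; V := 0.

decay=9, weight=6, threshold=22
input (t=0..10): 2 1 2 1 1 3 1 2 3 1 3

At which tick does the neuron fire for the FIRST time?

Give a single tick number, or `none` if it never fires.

Answer: 2

Derivation:
t=0: input=2 -> V=12
t=1: input=1 -> V=16
t=2: input=2 -> V=0 FIRE
t=3: input=1 -> V=6
t=4: input=1 -> V=11
t=5: input=3 -> V=0 FIRE
t=6: input=1 -> V=6
t=7: input=2 -> V=17
t=8: input=3 -> V=0 FIRE
t=9: input=1 -> V=6
t=10: input=3 -> V=0 FIRE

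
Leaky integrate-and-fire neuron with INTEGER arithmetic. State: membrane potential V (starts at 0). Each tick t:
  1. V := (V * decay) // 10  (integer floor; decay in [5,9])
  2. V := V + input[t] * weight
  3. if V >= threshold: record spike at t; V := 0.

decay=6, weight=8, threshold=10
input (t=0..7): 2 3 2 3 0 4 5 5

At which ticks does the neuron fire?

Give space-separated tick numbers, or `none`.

t=0: input=2 -> V=0 FIRE
t=1: input=3 -> V=0 FIRE
t=2: input=2 -> V=0 FIRE
t=3: input=3 -> V=0 FIRE
t=4: input=0 -> V=0
t=5: input=4 -> V=0 FIRE
t=6: input=5 -> V=0 FIRE
t=7: input=5 -> V=0 FIRE

Answer: 0 1 2 3 5 6 7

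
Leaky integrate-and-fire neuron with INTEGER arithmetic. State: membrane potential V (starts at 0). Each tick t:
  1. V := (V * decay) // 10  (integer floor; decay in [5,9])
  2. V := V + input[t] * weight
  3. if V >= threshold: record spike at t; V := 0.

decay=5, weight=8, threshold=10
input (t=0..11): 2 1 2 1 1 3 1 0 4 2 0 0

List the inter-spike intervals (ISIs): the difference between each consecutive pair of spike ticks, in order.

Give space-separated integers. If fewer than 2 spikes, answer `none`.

Answer: 2 2 1 3 1

Derivation:
t=0: input=2 -> V=0 FIRE
t=1: input=1 -> V=8
t=2: input=2 -> V=0 FIRE
t=3: input=1 -> V=8
t=4: input=1 -> V=0 FIRE
t=5: input=3 -> V=0 FIRE
t=6: input=1 -> V=8
t=7: input=0 -> V=4
t=8: input=4 -> V=0 FIRE
t=9: input=2 -> V=0 FIRE
t=10: input=0 -> V=0
t=11: input=0 -> V=0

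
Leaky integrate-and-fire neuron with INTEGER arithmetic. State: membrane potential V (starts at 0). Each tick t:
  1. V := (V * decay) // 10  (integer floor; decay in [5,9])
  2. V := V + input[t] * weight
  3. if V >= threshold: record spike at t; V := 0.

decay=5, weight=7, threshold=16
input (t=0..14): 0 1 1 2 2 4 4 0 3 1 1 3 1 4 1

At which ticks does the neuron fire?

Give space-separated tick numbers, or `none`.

t=0: input=0 -> V=0
t=1: input=1 -> V=7
t=2: input=1 -> V=10
t=3: input=2 -> V=0 FIRE
t=4: input=2 -> V=14
t=5: input=4 -> V=0 FIRE
t=6: input=4 -> V=0 FIRE
t=7: input=0 -> V=0
t=8: input=3 -> V=0 FIRE
t=9: input=1 -> V=7
t=10: input=1 -> V=10
t=11: input=3 -> V=0 FIRE
t=12: input=1 -> V=7
t=13: input=4 -> V=0 FIRE
t=14: input=1 -> V=7

Answer: 3 5 6 8 11 13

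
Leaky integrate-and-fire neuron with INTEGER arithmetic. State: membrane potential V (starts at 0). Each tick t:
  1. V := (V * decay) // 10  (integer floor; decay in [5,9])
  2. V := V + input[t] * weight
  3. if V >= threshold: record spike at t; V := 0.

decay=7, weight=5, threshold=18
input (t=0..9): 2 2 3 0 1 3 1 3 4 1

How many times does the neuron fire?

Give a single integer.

t=0: input=2 -> V=10
t=1: input=2 -> V=17
t=2: input=3 -> V=0 FIRE
t=3: input=0 -> V=0
t=4: input=1 -> V=5
t=5: input=3 -> V=0 FIRE
t=6: input=1 -> V=5
t=7: input=3 -> V=0 FIRE
t=8: input=4 -> V=0 FIRE
t=9: input=1 -> V=5

Answer: 4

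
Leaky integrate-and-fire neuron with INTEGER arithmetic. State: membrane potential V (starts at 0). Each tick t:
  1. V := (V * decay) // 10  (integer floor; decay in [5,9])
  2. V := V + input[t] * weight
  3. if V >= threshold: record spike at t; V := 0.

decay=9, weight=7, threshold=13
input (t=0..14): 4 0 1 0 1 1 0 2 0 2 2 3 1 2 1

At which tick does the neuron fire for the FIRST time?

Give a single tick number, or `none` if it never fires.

t=0: input=4 -> V=0 FIRE
t=1: input=0 -> V=0
t=2: input=1 -> V=7
t=3: input=0 -> V=6
t=4: input=1 -> V=12
t=5: input=1 -> V=0 FIRE
t=6: input=0 -> V=0
t=7: input=2 -> V=0 FIRE
t=8: input=0 -> V=0
t=9: input=2 -> V=0 FIRE
t=10: input=2 -> V=0 FIRE
t=11: input=3 -> V=0 FIRE
t=12: input=1 -> V=7
t=13: input=2 -> V=0 FIRE
t=14: input=1 -> V=7

Answer: 0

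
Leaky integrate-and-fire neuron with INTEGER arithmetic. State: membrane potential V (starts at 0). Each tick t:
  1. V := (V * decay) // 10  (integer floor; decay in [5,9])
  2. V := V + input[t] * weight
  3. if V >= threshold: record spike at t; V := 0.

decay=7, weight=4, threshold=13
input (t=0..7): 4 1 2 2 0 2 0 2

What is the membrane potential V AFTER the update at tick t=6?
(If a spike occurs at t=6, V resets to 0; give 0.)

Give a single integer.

t=0: input=4 -> V=0 FIRE
t=1: input=1 -> V=4
t=2: input=2 -> V=10
t=3: input=2 -> V=0 FIRE
t=4: input=0 -> V=0
t=5: input=2 -> V=8
t=6: input=0 -> V=5
t=7: input=2 -> V=11

Answer: 5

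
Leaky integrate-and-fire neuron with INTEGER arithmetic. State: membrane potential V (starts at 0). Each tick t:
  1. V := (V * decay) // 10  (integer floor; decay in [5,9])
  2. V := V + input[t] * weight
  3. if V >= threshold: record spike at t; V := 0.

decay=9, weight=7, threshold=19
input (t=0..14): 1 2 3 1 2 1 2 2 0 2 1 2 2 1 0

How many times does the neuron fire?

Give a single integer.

t=0: input=1 -> V=7
t=1: input=2 -> V=0 FIRE
t=2: input=3 -> V=0 FIRE
t=3: input=1 -> V=7
t=4: input=2 -> V=0 FIRE
t=5: input=1 -> V=7
t=6: input=2 -> V=0 FIRE
t=7: input=2 -> V=14
t=8: input=0 -> V=12
t=9: input=2 -> V=0 FIRE
t=10: input=1 -> V=7
t=11: input=2 -> V=0 FIRE
t=12: input=2 -> V=14
t=13: input=1 -> V=0 FIRE
t=14: input=0 -> V=0

Answer: 7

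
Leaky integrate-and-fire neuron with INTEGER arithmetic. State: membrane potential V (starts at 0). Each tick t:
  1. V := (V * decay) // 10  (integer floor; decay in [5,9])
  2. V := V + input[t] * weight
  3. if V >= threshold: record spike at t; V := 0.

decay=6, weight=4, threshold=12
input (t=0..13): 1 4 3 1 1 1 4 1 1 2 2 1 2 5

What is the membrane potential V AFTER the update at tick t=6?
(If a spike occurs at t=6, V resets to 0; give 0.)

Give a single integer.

t=0: input=1 -> V=4
t=1: input=4 -> V=0 FIRE
t=2: input=3 -> V=0 FIRE
t=3: input=1 -> V=4
t=4: input=1 -> V=6
t=5: input=1 -> V=7
t=6: input=4 -> V=0 FIRE
t=7: input=1 -> V=4
t=8: input=1 -> V=6
t=9: input=2 -> V=11
t=10: input=2 -> V=0 FIRE
t=11: input=1 -> V=4
t=12: input=2 -> V=10
t=13: input=5 -> V=0 FIRE

Answer: 0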